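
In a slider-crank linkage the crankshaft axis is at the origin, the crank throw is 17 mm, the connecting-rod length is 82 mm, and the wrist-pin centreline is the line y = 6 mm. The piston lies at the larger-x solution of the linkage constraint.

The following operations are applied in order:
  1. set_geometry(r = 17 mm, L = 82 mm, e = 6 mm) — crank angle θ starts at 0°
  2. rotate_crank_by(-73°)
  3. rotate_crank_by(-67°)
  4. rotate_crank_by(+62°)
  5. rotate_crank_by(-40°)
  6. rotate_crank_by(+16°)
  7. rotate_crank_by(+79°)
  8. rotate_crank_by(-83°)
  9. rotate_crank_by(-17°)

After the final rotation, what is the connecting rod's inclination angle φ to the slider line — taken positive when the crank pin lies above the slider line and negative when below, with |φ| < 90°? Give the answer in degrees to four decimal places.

-14.3025

set_geometry: r = 17 mm, L = 82 mm, e = 6 mm; θ ← 0°
rotate_crank_by(-73°): θ ← 0° -73° = -73°
rotate_crank_by(-67°): θ ← -73° -67° = -140°
rotate_crank_by(+62°): θ ← -140° +62° = -78°
rotate_crank_by(-40°): θ ← -78° -40° = -118°
rotate_crank_by(+16°): θ ← -118° +16° = -102°
rotate_crank_by(+79°): θ ← -102° +79° = -23°
rotate_crank_by(-83°): θ ← -23° -83° = -106°
rotate_crank_by(-17°): θ ← -106° -17° = -123°
crank pin P = (r cos θ, r sin θ) = (-9.258864, -14.257400)
h = r sin θ − e = -14.257400 − 6 = -20.257400
sin φ = h / L = -20.257400 / 82 = -0.24704146
φ = arcsin(-0.24704146) = -14.302510°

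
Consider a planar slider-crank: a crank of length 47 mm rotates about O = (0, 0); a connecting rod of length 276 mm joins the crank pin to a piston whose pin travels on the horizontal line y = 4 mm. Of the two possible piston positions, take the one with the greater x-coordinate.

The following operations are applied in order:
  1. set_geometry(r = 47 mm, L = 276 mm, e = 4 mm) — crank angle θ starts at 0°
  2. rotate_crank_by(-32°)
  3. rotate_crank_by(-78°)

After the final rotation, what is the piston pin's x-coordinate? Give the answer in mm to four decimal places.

set_geometry: r = 47 mm, L = 276 mm, e = 4 mm; θ ← 0°
rotate_crank_by(-32°): θ ← 0° -32° = -32°
rotate_crank_by(-78°): θ ← -32° -78° = -110°
crank pin P = (r cos θ, r sin θ) = (-16.074947, -44.165553)
h = r sin θ − e = -44.165553 − 4 = -48.165553
x = r cos θ + √(L² − h²) = -16.074947 + √(76176.0 − 2319.9205) = -16.074947 + 271.764750 = 255.689804

255.6898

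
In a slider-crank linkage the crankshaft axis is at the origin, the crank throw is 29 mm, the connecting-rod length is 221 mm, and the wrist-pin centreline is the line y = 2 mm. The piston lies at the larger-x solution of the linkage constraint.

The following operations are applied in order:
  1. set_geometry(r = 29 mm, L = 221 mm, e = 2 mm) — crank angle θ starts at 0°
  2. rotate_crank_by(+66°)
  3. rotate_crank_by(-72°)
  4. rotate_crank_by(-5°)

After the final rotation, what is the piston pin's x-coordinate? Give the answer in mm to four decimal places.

set_geometry: r = 29 mm, L = 221 mm, e = 2 mm; θ ← 0°
rotate_crank_by(+66°): θ ← 0° +66° = 66°
rotate_crank_by(-72°): θ ← 66° -72° = -6°
rotate_crank_by(-5°): θ ← -6° -5° = -11°
crank pin P = (r cos θ, r sin θ) = (28.467188, -5.533461)
h = r sin θ − e = -5.533461 − 2 = -7.533461
x = r cos θ + √(L² − h²) = 28.467188 + √(48841.0 − 56.7530) = 28.467188 + 220.871562 = 249.338750

249.3388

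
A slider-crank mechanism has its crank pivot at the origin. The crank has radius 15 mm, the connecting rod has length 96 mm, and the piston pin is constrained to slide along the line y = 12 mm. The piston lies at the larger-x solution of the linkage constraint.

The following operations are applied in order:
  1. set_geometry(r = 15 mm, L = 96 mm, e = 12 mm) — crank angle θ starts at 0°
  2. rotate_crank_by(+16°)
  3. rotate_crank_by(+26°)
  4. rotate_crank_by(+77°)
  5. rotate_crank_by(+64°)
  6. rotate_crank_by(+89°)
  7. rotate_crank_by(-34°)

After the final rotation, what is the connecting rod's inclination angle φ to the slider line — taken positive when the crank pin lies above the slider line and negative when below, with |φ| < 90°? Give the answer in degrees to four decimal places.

-14.9222

set_geometry: r = 15 mm, L = 96 mm, e = 12 mm; θ ← 0°
rotate_crank_by(+16°): θ ← 0° +16° = 16°
rotate_crank_by(+26°): θ ← 16° +26° = 42°
rotate_crank_by(+77°): θ ← 42° +77° = 119°
rotate_crank_by(+64°): θ ← 119° +64° = 183°
rotate_crank_by(+89°): θ ← 183° +89° = 272°
rotate_crank_by(-34°): θ ← 272° -34° = 238°
crank pin P = (r cos θ, r sin θ) = (-7.948789, -12.720721)
h = r sin θ − e = -12.720721 − 12 = -24.720721
sin φ = h / L = -24.720721 / 96 = -0.25750752
φ = arcsin(-0.25750752) = -14.922218°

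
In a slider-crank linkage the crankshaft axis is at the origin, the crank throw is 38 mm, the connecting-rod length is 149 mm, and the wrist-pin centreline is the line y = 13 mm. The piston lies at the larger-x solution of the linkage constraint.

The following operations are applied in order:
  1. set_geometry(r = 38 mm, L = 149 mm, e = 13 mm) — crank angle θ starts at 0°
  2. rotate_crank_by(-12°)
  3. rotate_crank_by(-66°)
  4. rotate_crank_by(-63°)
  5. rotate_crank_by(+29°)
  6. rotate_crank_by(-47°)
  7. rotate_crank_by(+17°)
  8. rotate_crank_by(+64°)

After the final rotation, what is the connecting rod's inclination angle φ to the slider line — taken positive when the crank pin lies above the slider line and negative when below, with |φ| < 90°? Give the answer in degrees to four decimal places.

set_geometry: r = 38 mm, L = 149 mm, e = 13 mm; θ ← 0°
rotate_crank_by(-12°): θ ← 0° -12° = -12°
rotate_crank_by(-66°): θ ← -12° -66° = -78°
rotate_crank_by(-63°): θ ← -78° -63° = -141°
rotate_crank_by(+29°): θ ← -141° +29° = -112°
rotate_crank_by(-47°): θ ← -112° -47° = -159°
rotate_crank_by(+17°): θ ← -159° +17° = -142°
rotate_crank_by(+64°): θ ← -142° +64° = -78°
crank pin P = (r cos θ, r sin θ) = (7.900644, -37.169609)
h = r sin θ − e = -37.169609 − 13 = -50.169609
sin φ = h / L = -50.169609 / 149 = -0.33670878
φ = arcsin(-0.33670878) = -19.676482°

-19.6765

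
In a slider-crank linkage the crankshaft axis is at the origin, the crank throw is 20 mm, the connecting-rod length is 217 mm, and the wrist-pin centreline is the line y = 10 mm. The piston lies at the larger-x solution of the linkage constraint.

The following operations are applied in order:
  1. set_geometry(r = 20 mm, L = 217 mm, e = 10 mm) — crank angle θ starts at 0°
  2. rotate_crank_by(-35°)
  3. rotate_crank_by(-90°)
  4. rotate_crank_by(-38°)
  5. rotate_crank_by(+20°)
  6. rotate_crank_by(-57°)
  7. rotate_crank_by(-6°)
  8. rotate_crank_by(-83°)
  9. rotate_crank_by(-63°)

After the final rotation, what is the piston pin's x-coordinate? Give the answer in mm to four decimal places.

set_geometry: r = 20 mm, L = 217 mm, e = 10 mm; θ ← 0°
rotate_crank_by(-35°): θ ← 0° -35° = -35°
rotate_crank_by(-90°): θ ← -35° -90° = -125°
rotate_crank_by(-38°): θ ← -125° -38° = -163°
rotate_crank_by(+20°): θ ← -163° +20° = -143°
rotate_crank_by(-57°): θ ← -143° -57° = -200°
rotate_crank_by(-6°): θ ← -200° -6° = -206°
rotate_crank_by(-83°): θ ← -206° -83° = -289°
rotate_crank_by(-63°): θ ← -289° -63° = -352°
crank pin P = (r cos θ, r sin θ) = (19.805361, 2.783462)
h = r sin θ − e = 2.783462 − 10 = -7.216538
x = r cos θ + √(L² − h²) = 19.805361 + √(47089.0 − 52.0784) = 19.805361 + 216.879970 = 236.685332

236.6853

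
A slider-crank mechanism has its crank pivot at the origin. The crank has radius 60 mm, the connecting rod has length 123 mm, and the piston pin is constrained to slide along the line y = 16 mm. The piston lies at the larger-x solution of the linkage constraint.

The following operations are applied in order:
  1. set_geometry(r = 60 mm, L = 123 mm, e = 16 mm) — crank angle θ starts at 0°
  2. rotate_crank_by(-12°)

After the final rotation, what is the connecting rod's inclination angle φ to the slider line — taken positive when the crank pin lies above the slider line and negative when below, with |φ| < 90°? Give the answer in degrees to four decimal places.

set_geometry: r = 60 mm, L = 123 mm, e = 16 mm; θ ← 0°
rotate_crank_by(-12°): θ ← 0° -12° = -12°
crank pin P = (r cos θ, r sin θ) = (58.688856, -12.474701)
h = r sin θ − e = -12.474701 − 16 = -28.474701
sin φ = h / L = -28.474701 / 123 = -0.23150164
φ = arcsin(-0.23150164) = -13.385496°

-13.3855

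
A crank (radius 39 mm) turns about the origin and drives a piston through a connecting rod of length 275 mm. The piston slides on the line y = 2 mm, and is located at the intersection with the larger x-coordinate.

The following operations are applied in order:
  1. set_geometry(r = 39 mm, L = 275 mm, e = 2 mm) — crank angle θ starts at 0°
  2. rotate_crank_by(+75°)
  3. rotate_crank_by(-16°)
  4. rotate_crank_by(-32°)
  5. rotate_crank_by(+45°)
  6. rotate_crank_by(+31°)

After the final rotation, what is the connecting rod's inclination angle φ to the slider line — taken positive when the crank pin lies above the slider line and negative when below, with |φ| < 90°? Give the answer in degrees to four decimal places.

7.5222

set_geometry: r = 39 mm, L = 275 mm, e = 2 mm; θ ← 0°
rotate_crank_by(+75°): θ ← 0° +75° = 75°
rotate_crank_by(-16°): θ ← 75° -16° = 59°
rotate_crank_by(-32°): θ ← 59° -32° = 27°
rotate_crank_by(+45°): θ ← 27° +45° = 72°
rotate_crank_by(+31°): θ ← 72° +31° = 103°
crank pin P = (r cos θ, r sin θ) = (-8.773091, 38.000433)
h = r sin θ − e = 38.000433 − 2 = 36.000433
sin φ = h / L = 36.000433 / 275 = 0.13091066
φ = arcsin(0.13091066) = 7.522219°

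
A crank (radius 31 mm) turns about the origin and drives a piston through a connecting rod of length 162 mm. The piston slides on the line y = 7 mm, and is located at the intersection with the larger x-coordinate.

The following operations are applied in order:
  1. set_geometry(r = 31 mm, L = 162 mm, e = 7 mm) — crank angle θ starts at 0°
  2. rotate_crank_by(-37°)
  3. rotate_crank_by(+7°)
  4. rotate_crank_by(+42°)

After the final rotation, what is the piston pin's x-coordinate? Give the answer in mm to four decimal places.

set_geometry: r = 31 mm, L = 162 mm, e = 7 mm; θ ← 0°
rotate_crank_by(-37°): θ ← 0° -37° = -37°
rotate_crank_by(+7°): θ ← -37° +7° = -30°
rotate_crank_by(+42°): θ ← -30° +42° = 12°
crank pin P = (r cos θ, r sin θ) = (30.322576, 6.445262)
h = r sin θ − e = 6.445262 − 7 = -0.554738
x = r cos θ + √(L² − h²) = 30.322576 + √(26244.0 − 0.3077) = 30.322576 + 161.999050 = 192.321626

192.3216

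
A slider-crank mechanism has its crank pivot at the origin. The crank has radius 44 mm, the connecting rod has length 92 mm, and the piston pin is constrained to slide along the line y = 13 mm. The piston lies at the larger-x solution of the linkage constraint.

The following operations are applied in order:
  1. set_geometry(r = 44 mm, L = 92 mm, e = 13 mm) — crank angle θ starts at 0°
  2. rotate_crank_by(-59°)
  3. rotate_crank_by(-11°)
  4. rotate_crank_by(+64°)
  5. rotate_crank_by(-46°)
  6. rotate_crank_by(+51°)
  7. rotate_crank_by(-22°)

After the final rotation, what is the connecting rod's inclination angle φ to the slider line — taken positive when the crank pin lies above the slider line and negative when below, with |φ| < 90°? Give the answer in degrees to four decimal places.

-19.1581

set_geometry: r = 44 mm, L = 92 mm, e = 13 mm; θ ← 0°
rotate_crank_by(-59°): θ ← 0° -59° = -59°
rotate_crank_by(-11°): θ ← -59° -11° = -70°
rotate_crank_by(+64°): θ ← -70° +64° = -6°
rotate_crank_by(-46°): θ ← -6° -46° = -52°
rotate_crank_by(+51°): θ ← -52° +51° = -1°
rotate_crank_by(-22°): θ ← -1° -22° = -23°
crank pin P = (r cos θ, r sin θ) = (40.502214, -17.192170)
h = r sin θ − e = -17.192170 − 13 = -30.192170
sin φ = h / L = -30.192170 / 92 = -0.32817576
φ = arcsin(-0.32817576) = -19.158089°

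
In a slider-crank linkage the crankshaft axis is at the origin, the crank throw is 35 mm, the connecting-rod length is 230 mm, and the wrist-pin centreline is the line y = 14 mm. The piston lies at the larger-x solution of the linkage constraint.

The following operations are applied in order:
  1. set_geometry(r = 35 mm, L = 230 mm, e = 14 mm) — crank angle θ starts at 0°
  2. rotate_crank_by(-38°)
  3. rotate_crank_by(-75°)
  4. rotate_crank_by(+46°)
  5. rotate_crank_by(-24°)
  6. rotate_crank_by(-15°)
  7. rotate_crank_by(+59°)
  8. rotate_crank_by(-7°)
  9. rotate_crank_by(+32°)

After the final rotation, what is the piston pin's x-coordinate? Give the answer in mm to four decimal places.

set_geometry: r = 35 mm, L = 230 mm, e = 14 mm; θ ← 0°
rotate_crank_by(-38°): θ ← 0° -38° = -38°
rotate_crank_by(-75°): θ ← -38° -75° = -113°
rotate_crank_by(+46°): θ ← -113° +46° = -67°
rotate_crank_by(-24°): θ ← -67° -24° = -91°
rotate_crank_by(-15°): θ ← -91° -15° = -106°
rotate_crank_by(+59°): θ ← -106° +59° = -47°
rotate_crank_by(-7°): θ ← -47° -7° = -54°
rotate_crank_by(+32°): θ ← -54° +32° = -22°
crank pin P = (r cos θ, r sin θ) = (32.451435, -13.111231)
h = r sin θ − e = -13.111231 − 14 = -27.111231
x = r cos θ + √(L² − h²) = 32.451435 + √(52900.0 − 735.0188) = 32.451435 + 228.396544 = 260.847979

260.8480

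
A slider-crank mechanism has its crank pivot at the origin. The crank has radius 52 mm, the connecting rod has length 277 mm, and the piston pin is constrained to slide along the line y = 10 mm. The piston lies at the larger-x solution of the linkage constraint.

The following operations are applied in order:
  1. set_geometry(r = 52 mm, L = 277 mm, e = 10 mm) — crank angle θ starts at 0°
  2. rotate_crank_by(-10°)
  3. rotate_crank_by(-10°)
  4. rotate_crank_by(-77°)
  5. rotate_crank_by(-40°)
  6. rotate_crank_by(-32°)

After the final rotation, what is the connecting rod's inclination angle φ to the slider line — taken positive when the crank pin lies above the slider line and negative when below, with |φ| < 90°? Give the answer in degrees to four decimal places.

set_geometry: r = 52 mm, L = 277 mm, e = 10 mm; θ ← 0°
rotate_crank_by(-10°): θ ← 0° -10° = -10°
rotate_crank_by(-10°): θ ← -10° -10° = -20°
rotate_crank_by(-77°): θ ← -20° -77° = -97°
rotate_crank_by(-40°): θ ← -97° -40° = -137°
rotate_crank_by(-32°): θ ← -137° -32° = -169°
crank pin P = (r cos θ, r sin θ) = (-51.044614, -9.922068)
h = r sin θ − e = -9.922068 − 10 = -19.922068
sin φ = h / L = -19.922068 / 277 = -0.07192082
φ = arcsin(-0.07192082) = -4.124320°

-4.1243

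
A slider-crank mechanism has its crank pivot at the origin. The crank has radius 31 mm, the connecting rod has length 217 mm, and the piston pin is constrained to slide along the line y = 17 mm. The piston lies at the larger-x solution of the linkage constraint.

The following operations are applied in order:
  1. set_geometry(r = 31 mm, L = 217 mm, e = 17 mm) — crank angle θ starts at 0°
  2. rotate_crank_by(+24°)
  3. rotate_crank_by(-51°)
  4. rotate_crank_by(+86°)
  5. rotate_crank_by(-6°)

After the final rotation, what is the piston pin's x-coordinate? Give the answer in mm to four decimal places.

set_geometry: r = 31 mm, L = 217 mm, e = 17 mm; θ ← 0°
rotate_crank_by(+24°): θ ← 0° +24° = 24°
rotate_crank_by(-51°): θ ← 24° -51° = -27°
rotate_crank_by(+86°): θ ← -27° +86° = 59°
rotate_crank_by(-6°): θ ← 59° -6° = 53°
crank pin P = (r cos θ, r sin θ) = (18.656266, 24.757701)
h = r sin θ − e = 24.757701 − 17 = 7.757701
x = r cos θ + √(L² − h²) = 18.656266 + √(47089.0 − 60.1819) = 18.656266 + 216.861288 = 235.517553

235.5176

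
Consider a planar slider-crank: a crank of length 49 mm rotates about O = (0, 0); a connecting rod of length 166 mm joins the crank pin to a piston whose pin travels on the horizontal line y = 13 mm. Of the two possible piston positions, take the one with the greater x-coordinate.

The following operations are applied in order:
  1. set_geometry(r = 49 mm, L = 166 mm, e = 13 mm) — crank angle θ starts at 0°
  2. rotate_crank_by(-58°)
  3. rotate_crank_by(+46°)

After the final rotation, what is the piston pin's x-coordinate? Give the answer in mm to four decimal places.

set_geometry: r = 49 mm, L = 166 mm, e = 13 mm; θ ← 0°
rotate_crank_by(-58°): θ ← 0° -58° = -58°
rotate_crank_by(+46°): θ ← -58° +46° = -12°
crank pin P = (r cos θ, r sin θ) = (47.929232, -10.187673)
h = r sin θ − e = -10.187673 − 13 = -23.187673
x = r cos θ + √(L² − h²) = 47.929232 + √(27556.0 − 537.6682) = 47.929232 + 164.372540 = 212.301772

212.3018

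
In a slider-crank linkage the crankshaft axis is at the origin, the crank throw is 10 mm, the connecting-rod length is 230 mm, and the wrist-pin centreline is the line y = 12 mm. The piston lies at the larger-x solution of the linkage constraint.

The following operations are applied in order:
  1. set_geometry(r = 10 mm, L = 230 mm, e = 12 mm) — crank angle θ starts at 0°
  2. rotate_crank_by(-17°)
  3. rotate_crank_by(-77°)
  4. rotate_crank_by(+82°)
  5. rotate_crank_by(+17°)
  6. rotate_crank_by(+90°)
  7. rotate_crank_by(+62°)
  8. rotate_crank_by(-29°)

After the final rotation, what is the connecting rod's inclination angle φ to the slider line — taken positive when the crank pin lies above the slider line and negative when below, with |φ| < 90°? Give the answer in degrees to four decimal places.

set_geometry: r = 10 mm, L = 230 mm, e = 12 mm; θ ← 0°
rotate_crank_by(-17°): θ ← 0° -17° = -17°
rotate_crank_by(-77°): θ ← -17° -77° = -94°
rotate_crank_by(+82°): θ ← -94° +82° = -12°
rotate_crank_by(+17°): θ ← -12° +17° = 5°
rotate_crank_by(+90°): θ ← 5° +90° = 95°
rotate_crank_by(+62°): θ ← 95° +62° = 157°
rotate_crank_by(-29°): θ ← 157° -29° = 128°
crank pin P = (r cos θ, r sin θ) = (-6.156615, 7.880108)
h = r sin θ − e = 7.880108 − 12 = -4.119892
sin φ = h / L = -4.119892 / 230 = -0.01791258
φ = arcsin(-0.01791258) = -1.026370°

-1.0264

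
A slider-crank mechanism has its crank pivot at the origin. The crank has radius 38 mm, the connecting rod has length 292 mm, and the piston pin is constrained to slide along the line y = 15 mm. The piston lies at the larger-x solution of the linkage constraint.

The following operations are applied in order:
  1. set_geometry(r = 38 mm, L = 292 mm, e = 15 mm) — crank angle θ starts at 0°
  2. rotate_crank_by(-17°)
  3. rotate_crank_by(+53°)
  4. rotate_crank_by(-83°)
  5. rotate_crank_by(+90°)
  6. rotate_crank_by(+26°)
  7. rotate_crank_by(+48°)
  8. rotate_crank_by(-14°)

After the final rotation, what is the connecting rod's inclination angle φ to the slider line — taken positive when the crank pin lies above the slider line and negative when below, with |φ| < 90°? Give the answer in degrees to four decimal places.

set_geometry: r = 38 mm, L = 292 mm, e = 15 mm; θ ← 0°
rotate_crank_by(-17°): θ ← 0° -17° = -17°
rotate_crank_by(+53°): θ ← -17° +53° = 36°
rotate_crank_by(-83°): θ ← 36° -83° = -47°
rotate_crank_by(+90°): θ ← -47° +90° = 43°
rotate_crank_by(+26°): θ ← 43° +26° = 69°
rotate_crank_by(+48°): θ ← 69° +48° = 117°
rotate_crank_by(-14°): θ ← 117° -14° = 103°
crank pin P = (r cos θ, r sin θ) = (-8.548140, 37.026062)
h = r sin θ − e = 37.026062 − 15 = 22.026062
sin φ = h / L = 22.026062 / 292 = 0.07543172
φ = arcsin(0.07543172) = 4.326028°

4.3260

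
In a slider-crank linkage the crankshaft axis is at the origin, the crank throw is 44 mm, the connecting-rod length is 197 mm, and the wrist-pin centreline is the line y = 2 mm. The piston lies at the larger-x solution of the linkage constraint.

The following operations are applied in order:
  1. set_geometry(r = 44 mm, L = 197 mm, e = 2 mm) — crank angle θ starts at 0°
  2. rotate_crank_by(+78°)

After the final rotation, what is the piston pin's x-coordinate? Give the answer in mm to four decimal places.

set_geometry: r = 44 mm, L = 197 mm, e = 2 mm; θ ← 0°
rotate_crank_by(+78°): θ ← 0° +78° = 78°
crank pin P = (r cos θ, r sin θ) = (9.148114, 43.038494)
h = r sin θ − e = 43.038494 − 2 = 41.038494
x = r cos θ + √(L² − h²) = 9.148114 + √(38809.0 − 1684.1580) = 9.148114 + 192.678079 = 201.826193

201.8262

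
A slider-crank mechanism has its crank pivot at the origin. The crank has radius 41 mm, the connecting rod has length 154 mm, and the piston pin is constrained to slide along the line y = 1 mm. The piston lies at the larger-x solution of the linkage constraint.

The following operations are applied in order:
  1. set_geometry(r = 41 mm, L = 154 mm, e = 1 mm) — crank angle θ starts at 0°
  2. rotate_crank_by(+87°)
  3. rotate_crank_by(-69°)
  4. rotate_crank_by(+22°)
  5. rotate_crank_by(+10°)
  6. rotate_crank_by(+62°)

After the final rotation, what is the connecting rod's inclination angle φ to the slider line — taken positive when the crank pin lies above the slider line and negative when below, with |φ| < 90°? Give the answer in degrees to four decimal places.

13.9074

set_geometry: r = 41 mm, L = 154 mm, e = 1 mm; θ ← 0°
rotate_crank_by(+87°): θ ← 0° +87° = 87°
rotate_crank_by(-69°): θ ← 87° -69° = 18°
rotate_crank_by(+22°): θ ← 18° +22° = 40°
rotate_crank_by(+10°): θ ← 40° +10° = 50°
rotate_crank_by(+62°): θ ← 50° +62° = 112°
crank pin P = (r cos θ, r sin θ) = (-15.358870, 38.014538)
h = r sin θ − e = 38.014538 − 1 = 37.014538
sin φ = h / L = 37.014538 / 154 = 0.24035414
φ = arcsin(0.24035414) = 13.907443°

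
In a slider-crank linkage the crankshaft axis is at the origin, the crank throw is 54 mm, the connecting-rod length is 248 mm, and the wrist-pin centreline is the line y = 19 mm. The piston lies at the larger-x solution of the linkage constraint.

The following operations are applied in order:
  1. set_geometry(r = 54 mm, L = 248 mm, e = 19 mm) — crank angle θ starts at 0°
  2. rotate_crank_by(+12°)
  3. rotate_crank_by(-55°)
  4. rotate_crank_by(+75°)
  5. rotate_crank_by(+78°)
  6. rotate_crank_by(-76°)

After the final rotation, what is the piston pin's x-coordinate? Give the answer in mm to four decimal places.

set_geometry: r = 54 mm, L = 248 mm, e = 19 mm; θ ← 0°
rotate_crank_by(+12°): θ ← 0° +12° = 12°
rotate_crank_by(-55°): θ ← 12° -55° = -43°
rotate_crank_by(+75°): θ ← -43° +75° = 32°
rotate_crank_by(+78°): θ ← 32° +78° = 110°
rotate_crank_by(-76°): θ ← 110° -76° = 34°
crank pin P = (r cos θ, r sin θ) = (44.768029, 30.196417)
h = r sin θ − e = 30.196417 − 19 = 11.196417
x = r cos θ + √(L² − h²) = 44.768029 + √(61504.0 − 125.3597) = 44.768029 + 247.747130 = 292.515159

292.5152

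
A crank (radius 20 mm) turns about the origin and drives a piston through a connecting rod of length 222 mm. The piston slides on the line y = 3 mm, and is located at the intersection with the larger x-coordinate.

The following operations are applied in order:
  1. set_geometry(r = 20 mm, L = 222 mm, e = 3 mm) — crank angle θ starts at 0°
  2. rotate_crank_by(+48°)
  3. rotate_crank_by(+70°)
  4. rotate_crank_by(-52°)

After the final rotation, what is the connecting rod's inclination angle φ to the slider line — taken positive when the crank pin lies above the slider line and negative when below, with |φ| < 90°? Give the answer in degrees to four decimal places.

set_geometry: r = 20 mm, L = 222 mm, e = 3 mm; θ ← 0°
rotate_crank_by(+48°): θ ← 0° +48° = 48°
rotate_crank_by(+70°): θ ← 48° +70° = 118°
rotate_crank_by(-52°): θ ← 118° -52° = 66°
crank pin P = (r cos θ, r sin θ) = (8.134733, 18.270909)
h = r sin θ − e = 18.270909 − 3 = 15.270909
sin φ = h / L = 15.270909 / 222 = 0.06878788
φ = arcsin(0.06878788) = 3.944370°

3.9444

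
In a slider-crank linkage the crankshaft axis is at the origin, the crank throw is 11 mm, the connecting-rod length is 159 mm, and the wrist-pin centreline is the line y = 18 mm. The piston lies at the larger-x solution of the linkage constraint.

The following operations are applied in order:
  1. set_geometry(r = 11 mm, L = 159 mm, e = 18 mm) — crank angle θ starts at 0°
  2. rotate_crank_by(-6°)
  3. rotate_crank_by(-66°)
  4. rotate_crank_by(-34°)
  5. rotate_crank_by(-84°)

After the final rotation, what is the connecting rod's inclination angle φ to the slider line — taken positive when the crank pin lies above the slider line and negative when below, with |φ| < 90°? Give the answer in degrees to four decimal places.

set_geometry: r = 11 mm, L = 159 mm, e = 18 mm; θ ← 0°
rotate_crank_by(-6°): θ ← 0° -6° = -6°
rotate_crank_by(-66°): θ ← -6° -66° = -72°
rotate_crank_by(-34°): θ ← -72° -34° = -106°
rotate_crank_by(-84°): θ ← -106° -84° = -190°
crank pin P = (r cos θ, r sin θ) = (-10.832885, 1.910130)
h = r sin θ − e = 1.910130 − 18 = -16.089870
sin φ = h / L = -16.089870 / 159 = -0.10119415
φ = arcsin(-0.10119415) = -5.807939°

-5.8079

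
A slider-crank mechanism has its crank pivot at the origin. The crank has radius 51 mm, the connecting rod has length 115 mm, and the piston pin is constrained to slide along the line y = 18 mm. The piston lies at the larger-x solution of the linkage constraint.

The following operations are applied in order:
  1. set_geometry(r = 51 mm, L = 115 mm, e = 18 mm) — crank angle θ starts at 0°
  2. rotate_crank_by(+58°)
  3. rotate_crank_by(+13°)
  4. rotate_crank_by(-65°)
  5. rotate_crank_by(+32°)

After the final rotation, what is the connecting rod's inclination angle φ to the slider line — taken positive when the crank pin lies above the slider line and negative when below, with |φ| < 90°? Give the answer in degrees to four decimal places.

set_geometry: r = 51 mm, L = 115 mm, e = 18 mm; θ ← 0°
rotate_crank_by(+58°): θ ← 0° +58° = 58°
rotate_crank_by(+13°): θ ← 58° +13° = 71°
rotate_crank_by(-65°): θ ← 71° -65° = 6°
rotate_crank_by(+32°): θ ← 6° +32° = 38°
crank pin P = (r cos θ, r sin θ) = (40.188548, 31.398735)
h = r sin θ − e = 31.398735 − 18 = 13.398735
sin φ = h / L = 13.398735 / 115 = 0.11651074
φ = arcsin(0.11651074) = 6.690770°

6.6908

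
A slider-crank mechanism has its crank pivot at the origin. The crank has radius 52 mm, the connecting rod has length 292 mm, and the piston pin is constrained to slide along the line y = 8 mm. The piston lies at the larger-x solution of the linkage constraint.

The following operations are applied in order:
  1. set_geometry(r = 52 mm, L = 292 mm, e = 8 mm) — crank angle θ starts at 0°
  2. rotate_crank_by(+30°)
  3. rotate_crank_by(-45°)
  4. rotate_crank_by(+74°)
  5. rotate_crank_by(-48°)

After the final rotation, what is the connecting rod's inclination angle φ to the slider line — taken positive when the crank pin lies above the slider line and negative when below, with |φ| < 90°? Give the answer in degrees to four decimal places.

0.3771

set_geometry: r = 52 mm, L = 292 mm, e = 8 mm; θ ← 0°
rotate_crank_by(+30°): θ ← 0° +30° = 30°
rotate_crank_by(-45°): θ ← 30° -45° = -15°
rotate_crank_by(+74°): θ ← -15° +74° = 59°
rotate_crank_by(-48°): θ ← 59° -48° = 11°
crank pin P = (r cos θ, r sin θ) = (51.044614, 9.922068)
h = r sin θ − e = 9.922068 − 8 = 1.922068
sin φ = h / L = 1.922068 / 292 = 0.00658242
φ = arcsin(0.00658242) = 0.377148°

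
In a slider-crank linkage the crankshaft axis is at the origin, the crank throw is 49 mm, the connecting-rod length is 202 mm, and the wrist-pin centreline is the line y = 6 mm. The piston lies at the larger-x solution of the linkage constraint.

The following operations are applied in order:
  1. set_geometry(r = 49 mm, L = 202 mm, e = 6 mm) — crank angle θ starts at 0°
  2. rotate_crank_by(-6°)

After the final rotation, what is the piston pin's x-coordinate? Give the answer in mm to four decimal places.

250.4252

set_geometry: r = 49 mm, L = 202 mm, e = 6 mm; θ ← 0°
rotate_crank_by(-6°): θ ← 0° -6° = -6°
crank pin P = (r cos θ, r sin θ) = (48.731573, -5.121895)
h = r sin θ − e = -5.121895 − 6 = -11.121895
x = r cos θ + √(L² − h²) = 48.731573 + √(40804.0 − 123.6965) = 48.731573 + 201.693588 = 250.425161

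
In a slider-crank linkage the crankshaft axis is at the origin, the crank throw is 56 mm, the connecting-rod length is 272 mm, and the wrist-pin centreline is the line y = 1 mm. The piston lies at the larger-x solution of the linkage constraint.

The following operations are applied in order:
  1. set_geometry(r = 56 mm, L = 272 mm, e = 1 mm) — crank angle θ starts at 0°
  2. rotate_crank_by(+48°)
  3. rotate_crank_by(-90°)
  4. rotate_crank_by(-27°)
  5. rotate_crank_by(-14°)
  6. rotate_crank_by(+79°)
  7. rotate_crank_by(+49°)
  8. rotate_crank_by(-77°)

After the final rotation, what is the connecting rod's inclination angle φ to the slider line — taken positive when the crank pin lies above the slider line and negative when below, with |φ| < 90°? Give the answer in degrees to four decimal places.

-6.4755

set_geometry: r = 56 mm, L = 272 mm, e = 1 mm; θ ← 0°
rotate_crank_by(+48°): θ ← 0° +48° = 48°
rotate_crank_by(-90°): θ ← 48° -90° = -42°
rotate_crank_by(-27°): θ ← -42° -27° = -69°
rotate_crank_by(-14°): θ ← -69° -14° = -83°
rotate_crank_by(+79°): θ ← -83° +79° = -4°
rotate_crank_by(+49°): θ ← -4° +49° = 45°
rotate_crank_by(-77°): θ ← 45° -77° = -32°
crank pin P = (r cos θ, r sin θ) = (47.490693, -29.675479)
h = r sin θ − e = -29.675479 − 1 = -30.675479
sin φ = h / L = -30.675479 / 272 = -0.11277750
φ = arcsin(-0.11277750) = -6.475451°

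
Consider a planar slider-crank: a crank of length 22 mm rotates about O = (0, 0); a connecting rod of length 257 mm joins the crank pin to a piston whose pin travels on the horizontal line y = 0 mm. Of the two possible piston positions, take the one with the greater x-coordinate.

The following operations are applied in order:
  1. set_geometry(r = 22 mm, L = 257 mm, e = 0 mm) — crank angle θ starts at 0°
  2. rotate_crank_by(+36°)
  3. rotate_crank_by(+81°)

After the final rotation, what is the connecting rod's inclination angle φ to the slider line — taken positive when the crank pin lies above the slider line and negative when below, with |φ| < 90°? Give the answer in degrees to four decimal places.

set_geometry: r = 22 mm, L = 257 mm, e = 0 mm; θ ← 0°
rotate_crank_by(+36°): θ ← 0° +36° = 36°
rotate_crank_by(+81°): θ ← 36° +81° = 117°
crank pin P = (r cos θ, r sin θ) = (-9.987791, 19.602144)
h = r sin θ − e = 19.602144 − 0 = 19.602144
sin φ = h / L = 19.602144 / 257 = 0.07627293
φ = arcsin(0.07627293) = 4.374365°

4.3744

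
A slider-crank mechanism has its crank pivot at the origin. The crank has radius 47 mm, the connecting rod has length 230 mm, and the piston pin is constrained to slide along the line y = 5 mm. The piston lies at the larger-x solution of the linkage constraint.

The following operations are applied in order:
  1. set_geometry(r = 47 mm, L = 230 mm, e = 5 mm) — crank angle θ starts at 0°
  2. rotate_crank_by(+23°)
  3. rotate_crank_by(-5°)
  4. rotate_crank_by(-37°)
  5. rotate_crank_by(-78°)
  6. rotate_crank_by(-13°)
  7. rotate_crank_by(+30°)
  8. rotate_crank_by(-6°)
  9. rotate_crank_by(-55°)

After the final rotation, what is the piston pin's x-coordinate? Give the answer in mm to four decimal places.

set_geometry: r = 47 mm, L = 230 mm, e = 5 mm; θ ← 0°
rotate_crank_by(+23°): θ ← 0° +23° = 23°
rotate_crank_by(-5°): θ ← 23° -5° = 18°
rotate_crank_by(-37°): θ ← 18° -37° = -19°
rotate_crank_by(-78°): θ ← -19° -78° = -97°
rotate_crank_by(-13°): θ ← -97° -13° = -110°
rotate_crank_by(+30°): θ ← -110° +30° = -80°
rotate_crank_by(-6°): θ ← -80° -6° = -86°
rotate_crank_by(-55°): θ ← -86° -55° = -141°
crank pin P = (r cos θ, r sin θ) = (-36.525860, -29.578058)
h = r sin θ − e = -29.578058 − 5 = -34.578058
x = r cos θ + √(L² − h²) = -36.525860 + √(52900.0 − 1195.6421) = -36.525860 + 227.385923 = 190.860063

190.8601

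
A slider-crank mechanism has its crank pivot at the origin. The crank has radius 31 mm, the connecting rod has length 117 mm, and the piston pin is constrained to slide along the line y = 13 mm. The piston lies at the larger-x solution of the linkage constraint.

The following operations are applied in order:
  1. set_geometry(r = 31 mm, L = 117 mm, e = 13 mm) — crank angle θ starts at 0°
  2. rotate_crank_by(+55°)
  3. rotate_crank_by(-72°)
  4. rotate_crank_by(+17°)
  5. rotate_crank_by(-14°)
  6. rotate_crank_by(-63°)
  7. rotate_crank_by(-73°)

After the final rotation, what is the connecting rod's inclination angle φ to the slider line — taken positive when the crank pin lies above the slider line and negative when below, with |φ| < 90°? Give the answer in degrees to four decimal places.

set_geometry: r = 31 mm, L = 117 mm, e = 13 mm; θ ← 0°
rotate_crank_by(+55°): θ ← 0° +55° = 55°
rotate_crank_by(-72°): θ ← 55° -72° = -17°
rotate_crank_by(+17°): θ ← -17° +17° = 0°
rotate_crank_by(-14°): θ ← 0° -14° = -14°
rotate_crank_by(-63°): θ ← -14° -63° = -77°
rotate_crank_by(-73°): θ ← -77° -73° = -150°
crank pin P = (r cos θ, r sin θ) = (-26.846788, -15.500000)
h = r sin θ − e = -15.500000 − 13 = -28.500000
sin φ = h / L = -28.500000 / 117 = -0.24358974
φ = arcsin(-0.24358974) = -14.098507°

-14.0985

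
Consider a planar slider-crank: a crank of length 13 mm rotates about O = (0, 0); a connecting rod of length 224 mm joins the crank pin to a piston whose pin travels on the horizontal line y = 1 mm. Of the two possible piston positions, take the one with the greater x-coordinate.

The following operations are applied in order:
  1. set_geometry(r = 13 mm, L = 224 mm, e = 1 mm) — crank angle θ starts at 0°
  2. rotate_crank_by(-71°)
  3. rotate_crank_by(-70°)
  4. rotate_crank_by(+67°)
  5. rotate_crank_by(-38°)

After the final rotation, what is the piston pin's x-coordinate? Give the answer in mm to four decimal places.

218.7495

set_geometry: r = 13 mm, L = 224 mm, e = 1 mm; θ ← 0°
rotate_crank_by(-71°): θ ← 0° -71° = -71°
rotate_crank_by(-70°): θ ← -71° -70° = -141°
rotate_crank_by(+67°): θ ← -141° +67° = -74°
rotate_crank_by(-38°): θ ← -74° -38° = -112°
crank pin P = (r cos θ, r sin θ) = (-4.869886, -12.053390)
h = r sin θ − e = -12.053390 − 1 = -13.053390
x = r cos θ + √(L² − h²) = -4.869886 + √(50176.0 − 170.3910) = -4.869886 + 223.619340 = 218.749454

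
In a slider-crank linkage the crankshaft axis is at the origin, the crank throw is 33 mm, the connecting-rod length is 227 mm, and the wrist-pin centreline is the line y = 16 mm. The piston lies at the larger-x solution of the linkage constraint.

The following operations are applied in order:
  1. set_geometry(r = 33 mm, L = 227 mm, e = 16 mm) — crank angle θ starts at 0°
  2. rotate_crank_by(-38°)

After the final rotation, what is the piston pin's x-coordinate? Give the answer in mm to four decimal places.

set_geometry: r = 33 mm, L = 227 mm, e = 16 mm; θ ← 0°
rotate_crank_by(-38°): θ ← 0° -38° = -38°
crank pin P = (r cos θ, r sin θ) = (26.004355, -20.316829)
h = r sin θ − e = -20.316829 − 16 = -36.316829
x = r cos θ + √(L² − h²) = 26.004355 + √(51529.0 − 1318.9120) = 26.004355 + 224.076076 = 250.080431

250.0804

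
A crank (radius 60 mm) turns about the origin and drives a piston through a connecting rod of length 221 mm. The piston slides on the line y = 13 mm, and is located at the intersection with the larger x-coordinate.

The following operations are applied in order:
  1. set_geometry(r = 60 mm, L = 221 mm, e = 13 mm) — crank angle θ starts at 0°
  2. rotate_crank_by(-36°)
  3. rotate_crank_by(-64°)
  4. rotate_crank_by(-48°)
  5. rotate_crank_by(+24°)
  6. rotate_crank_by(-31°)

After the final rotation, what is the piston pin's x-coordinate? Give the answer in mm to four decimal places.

163.2674

set_geometry: r = 60 mm, L = 221 mm, e = 13 mm; θ ← 0°
rotate_crank_by(-36°): θ ← 0° -36° = -36°
rotate_crank_by(-64°): θ ← -36° -64° = -100°
rotate_crank_by(-48°): θ ← -100° -48° = -148°
rotate_crank_by(+24°): θ ← -148° +24° = -124°
rotate_crank_by(-31°): θ ← -124° -31° = -155°
crank pin P = (r cos θ, r sin θ) = (-54.378467, -25.357096)
h = r sin θ − e = -25.357096 − 13 = -38.357096
x = r cos θ + √(L² − h²) = -54.378467 + √(48841.0 − 1471.2668) = -54.378467 + 217.645889 = 163.267422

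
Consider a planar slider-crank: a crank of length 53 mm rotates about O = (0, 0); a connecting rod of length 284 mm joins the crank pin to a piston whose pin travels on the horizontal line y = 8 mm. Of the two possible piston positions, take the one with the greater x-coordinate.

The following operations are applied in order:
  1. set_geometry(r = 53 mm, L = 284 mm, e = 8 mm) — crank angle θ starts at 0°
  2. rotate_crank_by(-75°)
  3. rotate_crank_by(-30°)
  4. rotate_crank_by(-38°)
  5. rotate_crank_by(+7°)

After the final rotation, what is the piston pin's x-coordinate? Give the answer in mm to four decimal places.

242.3165

set_geometry: r = 53 mm, L = 284 mm, e = 8 mm; θ ← 0°
rotate_crank_by(-75°): θ ← 0° -75° = -75°
rotate_crank_by(-30°): θ ← -75° -30° = -105°
rotate_crank_by(-38°): θ ← -105° -38° = -143°
rotate_crank_by(+7°): θ ← -143° +7° = -136°
crank pin P = (r cos θ, r sin θ) = (-38.125009, -36.816894)
h = r sin θ − e = -36.816894 − 8 = -44.816894
x = r cos θ + √(L² − h²) = -38.125009 + √(80656.0 − 2008.5540) = -38.125009 + 280.441520 = 242.316510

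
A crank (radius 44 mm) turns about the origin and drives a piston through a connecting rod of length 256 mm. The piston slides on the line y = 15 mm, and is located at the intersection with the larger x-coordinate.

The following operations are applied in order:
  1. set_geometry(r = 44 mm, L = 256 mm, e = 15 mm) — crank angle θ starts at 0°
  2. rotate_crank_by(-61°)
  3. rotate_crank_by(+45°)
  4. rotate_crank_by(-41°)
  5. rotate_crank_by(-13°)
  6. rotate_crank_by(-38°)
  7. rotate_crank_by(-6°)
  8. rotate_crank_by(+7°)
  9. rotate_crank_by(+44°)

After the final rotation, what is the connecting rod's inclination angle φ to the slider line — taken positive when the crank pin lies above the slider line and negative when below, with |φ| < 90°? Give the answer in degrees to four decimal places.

-12.2241

set_geometry: r = 44 mm, L = 256 mm, e = 15 mm; θ ← 0°
rotate_crank_by(-61°): θ ← 0° -61° = -61°
rotate_crank_by(+45°): θ ← -61° +45° = -16°
rotate_crank_by(-41°): θ ← -16° -41° = -57°
rotate_crank_by(-13°): θ ← -57° -13° = -70°
rotate_crank_by(-38°): θ ← -70° -38° = -108°
rotate_crank_by(-6°): θ ← -108° -6° = -114°
rotate_crank_by(+7°): θ ← -114° +7° = -107°
rotate_crank_by(+44°): θ ← -107° +44° = -63°
crank pin P = (r cos θ, r sin θ) = (19.975582, -39.204287)
h = r sin θ − e = -39.204287 − 15 = -54.204287
sin φ = h / L = -54.204287 / 256 = -0.21173550
φ = arcsin(-0.21173550) = -12.224076°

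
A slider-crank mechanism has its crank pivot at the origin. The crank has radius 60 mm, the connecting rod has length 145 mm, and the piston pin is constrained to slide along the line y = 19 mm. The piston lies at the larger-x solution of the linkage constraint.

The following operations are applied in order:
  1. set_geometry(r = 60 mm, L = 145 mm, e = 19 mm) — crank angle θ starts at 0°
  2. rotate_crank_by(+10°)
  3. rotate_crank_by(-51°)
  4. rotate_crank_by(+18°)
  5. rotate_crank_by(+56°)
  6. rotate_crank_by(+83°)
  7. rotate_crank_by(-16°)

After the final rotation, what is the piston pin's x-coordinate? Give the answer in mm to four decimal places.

set_geometry: r = 60 mm, L = 145 mm, e = 19 mm; θ ← 0°
rotate_crank_by(+10°): θ ← 0° +10° = 10°
rotate_crank_by(-51°): θ ← 10° -51° = -41°
rotate_crank_by(+18°): θ ← -41° +18° = -23°
rotate_crank_by(+56°): θ ← -23° +56° = 33°
rotate_crank_by(+83°): θ ← 33° +83° = 116°
rotate_crank_by(-16°): θ ← 116° -16° = 100°
crank pin P = (r cos θ, r sin θ) = (-10.418891, 59.088465)
h = r sin θ − e = 59.088465 − 19 = 40.088465
x = r cos θ + √(L² − h²) = -10.418891 + √(21025.0 − 1607.0850) = -10.418891 + 139.348179 = 128.929288

128.9293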